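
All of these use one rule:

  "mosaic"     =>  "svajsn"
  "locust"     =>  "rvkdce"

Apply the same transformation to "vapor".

The shift increases by 1 at each position, starting from +6: 6, 7, 8, ….
For vapor: v+6=b, a+7=h, p+8=x, o+9=x, r+10=b.

bhxxb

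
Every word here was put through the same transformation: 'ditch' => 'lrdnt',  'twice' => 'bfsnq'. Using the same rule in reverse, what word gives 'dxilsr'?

In ditch: d→l is +8, i→r is +9, t→d is +10, c→n is +11 — the shift increases by 1 each position. Each letter shifts forward by (position + 8), i.e. 8, 9, 10, … — the shift grows by one for each successive letter.
Undoing it on dxilsr: d−8=v, x−9=o, i−10=y, l−11=a, s−12=g, r−13=e.

voyage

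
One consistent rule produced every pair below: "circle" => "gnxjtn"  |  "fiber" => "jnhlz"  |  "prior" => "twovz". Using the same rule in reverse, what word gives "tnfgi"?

Letter i (0-indexed) is shifted by i+4, so successive shifts are 4, 5, 6, ….
Undoing it on tnfgi: t−4=p, n−5=i, f−6=z, g−7=z, i−8=a.

pizza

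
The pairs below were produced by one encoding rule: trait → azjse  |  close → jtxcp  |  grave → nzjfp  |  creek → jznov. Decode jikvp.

Each letter shifts forward by (position + 7), i.e. 7, 8, 9, … — the shift grows by one for each successive letter.
Reversing it on jikvp: j−7=c, i−8=a, k−9=b, v−10=l, p−11=e.

cable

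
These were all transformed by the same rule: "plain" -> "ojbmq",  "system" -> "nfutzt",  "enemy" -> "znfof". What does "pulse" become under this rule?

The output letters match the input read backwards, each shifted +1: plain reversed is nialp. Read the word backwards and shift each letter +1.
On pulse: reverse → eslup; then shift: e+1=f, s+1=t, l+1=m, u+1=v, p+1=q.

ftmvq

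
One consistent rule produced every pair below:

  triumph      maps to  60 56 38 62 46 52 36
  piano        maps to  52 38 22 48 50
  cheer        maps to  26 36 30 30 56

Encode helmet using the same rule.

t(#20)→60 and r(#18)→56: differences scale by 2, so n = 2·pos + 20. With a=1..z=26, the number is 2·pos + 20.
Applying it to helmet: h=8→36, e=5→30, l=12→44, m=13→46, e=5→30, t=20→60.

36 30 44 46 30 60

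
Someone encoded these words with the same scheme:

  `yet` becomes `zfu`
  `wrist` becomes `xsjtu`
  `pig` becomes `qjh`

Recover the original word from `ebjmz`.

daily

Every letter moves 1 place later in the alphabet, wrapping around z→a.
Decoding ebjmz: e−1=d, b−1=a, j−1=i, m−1=l, z−1=y.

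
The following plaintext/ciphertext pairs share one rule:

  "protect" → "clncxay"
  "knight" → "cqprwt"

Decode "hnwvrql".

The output letters match the input read backwards, each shifted +9: protect reversed is tcetorp. The word is reversed, then every letter is shifted forward by 9.
Reversing it on hnwvrql: shift back: h−9=y, n−9=e, w−9=n, v−9=m, r−9=i, q−9=h, l−9=c → yenmihc; then reverse → chimney.

chimney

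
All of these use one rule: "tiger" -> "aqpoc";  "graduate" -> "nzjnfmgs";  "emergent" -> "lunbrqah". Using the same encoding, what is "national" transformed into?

uicszznz

In tiger: t→a is +7, i→q is +8, g→p is +9, e→o is +10 — the shift increases by 1 each position. Each letter shifts forward by (position + 7), i.e. 7, 8, 9, … — the shift grows by one for each successive letter.
On national: n+7=u, a+8=i, t+9=c, i+10=s, o+11=z, n+12=z, a+13=n, l+14=z.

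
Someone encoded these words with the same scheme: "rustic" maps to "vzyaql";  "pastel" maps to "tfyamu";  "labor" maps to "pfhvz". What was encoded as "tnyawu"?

In rustic: r→v is +4, u→z is +5, s→y is +6, t→a is +7 — the shift increases by 1 each position. Each letter shifts forward by (position + 4), i.e. 4, 5, 6, … — the shift grows by one for each successive letter.
Undoing it on tnyawu: t−4=p, n−5=i, y−6=s, a−7=t, w−8=o, u−9=l.

pistol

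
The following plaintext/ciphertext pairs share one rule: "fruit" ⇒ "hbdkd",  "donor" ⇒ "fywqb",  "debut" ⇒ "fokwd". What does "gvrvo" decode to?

Shifts by position in fruit: pos 0: f→h (+2), pos 1: r→b (+10), pos 2: u→d (+9), pos 3: i→k (+2), pos 4: t→d (+10) — repeating every 3. It's a Vigenère-style cipher with numeric key [2,10,9]: position i shifts by key[i mod 3].
Reversing it on gvrvo: g−2=e, v−10=l, r−9=i, v−2=t, o−10=e.

elite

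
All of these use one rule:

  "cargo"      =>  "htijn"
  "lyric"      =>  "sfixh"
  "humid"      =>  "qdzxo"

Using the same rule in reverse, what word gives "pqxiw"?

c(2)→h(7) and a(0)→t(19) fit y≡7x+19 (mod 26); the inverse of 7 mod 26 is 15. Each letter's alphabet position (a=0..z=25) is mapped through 7·x+19 mod 26 — an affine cipher.
Undoing it on pqxiw: p(15)→15·(15−19)≡18=s; q(16)→15·(16−19)≡7=h; x(23)→15·(23−19)≡8=i; i(8)→15·(8−19)≡17=r; w(22)→15·(22−19)≡19=t (all mod 26).

shirt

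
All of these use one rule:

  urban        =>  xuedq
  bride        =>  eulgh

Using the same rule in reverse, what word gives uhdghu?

It's a constant shift of +3 (ROT3).
Reversing it on uhdghu: u−3=r, h−3=e, d−3=a, g−3=d, h−3=e, u−3=r.

reader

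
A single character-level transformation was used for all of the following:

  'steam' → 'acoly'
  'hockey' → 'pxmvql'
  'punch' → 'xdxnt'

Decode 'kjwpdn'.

camera

The shift increases by 1 at each position, starting from +8: 8, 9, 10, ….
Undoing it on kjwpdn: k−8=c, j−9=a, w−10=m, p−11=e, d−12=r, n−13=a.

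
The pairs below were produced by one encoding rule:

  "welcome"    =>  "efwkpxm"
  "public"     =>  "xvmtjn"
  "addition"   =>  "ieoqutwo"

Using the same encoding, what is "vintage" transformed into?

Shifts by position in welcome: pos 0: w→e (+8), pos 1: e→f (+1), pos 2: l→w (+11), pos 3: c→k (+8), pos 4: o→p (+1), pos 5: m→x (+11) — repeating every 3. The shifts repeat in a cycle of length 3: positions 0,1,… shift by +8, +1, +11, then the pattern repeats.
For vintage: v+8=d, i+1=j, n+11=y, t+8=b, a+1=b, g+11=r, e+8=m.

djybbrm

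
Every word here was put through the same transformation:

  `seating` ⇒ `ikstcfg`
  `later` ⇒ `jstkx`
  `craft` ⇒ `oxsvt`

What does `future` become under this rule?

vetexk

Each letter's alphabet position (a=0..z=25) is mapped through 11·x+18 mod 26 — an affine cipher.
For future: f(5)→11·5+18≡21=v; u(20)→11·20+18≡4=e; t(19)→11·19+18≡19=t; u(20)→11·20+18≡4=e; r(17)→11·17+18≡23=x; e(4)→11·4+18≡10=k (all mod 26).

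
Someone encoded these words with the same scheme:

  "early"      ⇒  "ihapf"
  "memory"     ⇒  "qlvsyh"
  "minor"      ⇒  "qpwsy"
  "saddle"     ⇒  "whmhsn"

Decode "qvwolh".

monkey

A repeating key of period 3 is used — shifts +4, +7, +9 over and over.
Reversing it on qvwolh: q−4=m, v−7=o, w−9=n, o−4=k, l−7=e, h−9=y.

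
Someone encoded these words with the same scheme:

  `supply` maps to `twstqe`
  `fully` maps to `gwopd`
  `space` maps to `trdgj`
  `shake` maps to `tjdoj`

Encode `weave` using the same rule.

Letter i (0-indexed) is shifted by i+1, so successive shifts are 1, 2, 3, ….
Applying it to weave: w+1=x, e+2=g, a+3=d, v+4=z, e+5=j.

xgdzj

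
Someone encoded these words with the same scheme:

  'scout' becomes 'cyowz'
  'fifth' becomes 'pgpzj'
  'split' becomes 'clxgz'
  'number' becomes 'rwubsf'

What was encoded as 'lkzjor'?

python

This is an affine cipher: with a=0,…,z=25, each position x becomes (23x+4) mod 26.
Undoing it on lkzjor: l(11)→17·(11−4)≡15=p; k(10)→17·(10−4)≡24=y; z(25)→17·(25−4)≡19=t; j(9)→17·(9−4)≡7=h; o(14)→17·(14−4)≡14=o; r(17)→17·(17−4)≡13=n (all mod 26).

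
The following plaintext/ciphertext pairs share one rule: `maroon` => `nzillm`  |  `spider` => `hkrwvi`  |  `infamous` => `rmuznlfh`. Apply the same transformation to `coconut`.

Each pair mirrors across the alphabet (m↔n, a↔z, r↔i): positions sum to 25. Letters are reflected about the middle of the alphabet (position → 25−position): Atbash.
Applying it to coconut: c↔x, o↔l, c↔x, o↔l, n↔m, u↔f, t↔g.

xlxlmfg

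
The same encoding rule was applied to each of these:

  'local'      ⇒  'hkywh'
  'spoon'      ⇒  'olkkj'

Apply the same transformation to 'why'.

This is a Caesar cipher with shift 22.
On why: w+22=s, h+22=d, y+22=u.

sdu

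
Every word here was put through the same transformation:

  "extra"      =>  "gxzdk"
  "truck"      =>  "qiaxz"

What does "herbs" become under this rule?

The output letters match the input read backwards, each shifted +6: extra reversed is artxe. Read the word backwards and shift each letter +6.
On herbs: reverse → sbreh; then shift: s+6=y, b+6=h, r+6=x, e+6=k, h+6=n.

yhxkn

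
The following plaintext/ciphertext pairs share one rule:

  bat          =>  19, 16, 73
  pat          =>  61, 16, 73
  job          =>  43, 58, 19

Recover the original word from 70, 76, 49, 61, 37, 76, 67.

sulphur

b(#2)→19 and a(#1)→16: differences scale by 3, so n = 3·pos + 13. With a=1..z=26, the number is 3·pos + 13.
Decoding 70, 76, 49, 61, 37, 76, 67: 70→(70−13)÷3=19=s, 76→(76−13)÷3=21=u, 49→(49−13)÷3=12=l, 61→(61−13)÷3=16=p, 37→(37−13)÷3=8=h, 76→(76−13)÷3=21=u, 67→(67−13)÷3=18=r.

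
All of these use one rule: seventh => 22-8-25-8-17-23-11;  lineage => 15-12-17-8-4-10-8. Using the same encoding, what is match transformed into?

16-4-23-6-11

s is letter #19 and maps to 22: an offset of 3. Letters become their 1-based position plus 3 (so a→4, b→5, …).
For match: m=13→16, a=1→4, t=20→23, c=3→6, h=8→11.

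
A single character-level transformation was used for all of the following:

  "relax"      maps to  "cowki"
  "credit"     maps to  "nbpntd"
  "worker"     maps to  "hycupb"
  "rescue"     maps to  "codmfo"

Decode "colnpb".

reader

Shifts by position in relax: pos 0: r→c (+11), pos 1: e→o (+10), pos 2: l→w (+11), pos 3: a→k (+10) — repeating every 2. It's a Vigenère-style cipher with numeric key [11,10]: position i shifts by key[i mod 2].
Undoing it on colnpb: c−11=r, o−10=e, l−11=a, n−10=d, p−11=e, b−10=r.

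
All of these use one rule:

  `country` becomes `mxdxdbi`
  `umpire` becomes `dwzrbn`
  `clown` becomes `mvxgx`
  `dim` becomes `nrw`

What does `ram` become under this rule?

bjw

The rule splits by letter class: vowels +9, consonants +10.
Applying it to ram: r(cons)+10=b, a(vowel)+9=j, m(cons)+10=w.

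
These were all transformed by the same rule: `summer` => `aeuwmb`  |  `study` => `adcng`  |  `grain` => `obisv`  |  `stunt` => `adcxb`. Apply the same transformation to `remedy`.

Shifts by position in summer: pos 0: s→a (+8), pos 1: u→e (+10), pos 2: m→u (+8), pos 3: m→w (+10) — repeating every 2. It's a Vigenère-style cipher with numeric key [8,10]: position i shifts by key[i mod 2].
On remedy: r+8=z, e+10=o, m+8=u, e+10=o, d+8=l, y+10=i.

zouoli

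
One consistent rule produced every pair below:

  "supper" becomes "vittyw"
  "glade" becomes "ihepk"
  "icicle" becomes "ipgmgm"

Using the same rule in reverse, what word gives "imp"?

The output letters match the input read backwards, each shifted +4: supper reversed is reppus. Two steps: reverse the string, then apply a Caesar shift of +4.
Undoing it on imp: shift back: i−4=e, m−4=i, p−4=l → eil; then reverse → lie.

lie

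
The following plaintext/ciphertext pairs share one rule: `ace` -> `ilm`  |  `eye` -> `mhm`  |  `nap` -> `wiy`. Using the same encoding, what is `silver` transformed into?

The shift depends on letter class: consonant c→l is +9, but vowel a→i is +8. Vowels shift forward by 8 and consonants shift forward by 9.
On silver: s(cons)+9=b, i(vowel)+8=q, l(cons)+9=u, v(cons)+9=e, e(vowel)+8=m, r(cons)+9=a.

bquema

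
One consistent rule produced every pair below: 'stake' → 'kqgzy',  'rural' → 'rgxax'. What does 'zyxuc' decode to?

The output letters match the input read backwards, each shifted +6: stake reversed is ekats. Read the word backwards and shift each letter +6.
Undoing it on zyxuc: shift back: z−6=t, y−6=s, x−6=r, u−6=o, c−6=w → tsrow; then reverse → worst.

worst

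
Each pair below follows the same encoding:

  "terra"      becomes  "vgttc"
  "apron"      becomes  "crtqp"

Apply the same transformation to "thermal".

Compare letters: t→v is +2, e→g is +2, r→t is +2 — a constant shift. Every letter moves 2 places later in the alphabet, wrapping around z→a.
For thermal: t+2=v, h+2=j, e+2=g, r+2=t, m+2=o, a+2=c, l+2=n.

vjgtocn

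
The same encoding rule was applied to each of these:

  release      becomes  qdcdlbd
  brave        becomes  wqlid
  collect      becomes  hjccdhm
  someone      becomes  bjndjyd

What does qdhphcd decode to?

recycle

r(17)→q(16) and e(4)→d(3) fit y≡11x+11 (mod 26); the inverse of 11 mod 26 is 19. Each letter's alphabet position (a=0..z=25) is mapped through 11·x+11 mod 26 — an affine cipher.
Undoing it on qdhphcd: q(16)→19·(16−11)≡17=r; d(3)→19·(3−11)≡4=e; h(7)→19·(7−11)≡2=c; p(15)→19·(15−11)≡24=y; h(7)→19·(7−11)≡2=c; c(2)→19·(2−11)≡11=l; d(3)→19·(3−11)≡4=e (all mod 26).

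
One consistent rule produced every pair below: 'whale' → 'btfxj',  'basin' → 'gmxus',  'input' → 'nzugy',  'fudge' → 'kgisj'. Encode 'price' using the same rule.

udnoj

Shifts by position in whale: pos 0: w→b (+5), pos 1: h→t (+12), pos 2: a→f (+5), pos 3: l→x (+12) — repeating every 2. A repeating key of period 2 is used — shifts +5, +12 over and over.
For price: p+5=u, r+12=d, i+5=n, c+12=o, e+5=j.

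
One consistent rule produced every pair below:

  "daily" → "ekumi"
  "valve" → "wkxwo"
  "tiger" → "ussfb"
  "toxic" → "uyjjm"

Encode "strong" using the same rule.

The shifts repeat in a cycle of length 3: positions 0,1,… shift by +1, +10, +12, then the pattern repeats.
For strong: s+1=t, t+10=d, r+12=d, o+1=p, n+10=x, g+12=s.

tddpxs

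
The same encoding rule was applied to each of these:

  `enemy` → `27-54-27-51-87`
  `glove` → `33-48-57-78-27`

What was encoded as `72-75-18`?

tub

e(#5)→27 and n(#14)→54: differences scale by 3, so n = 3·pos + 12. Each letter becomes 3×(its alphabet position, a=1..z=26) + 12.
Undoing it on 72-75-18: 72→(72−12)÷3=20=t, 75→(75−12)÷3=21=u, 18→(18−12)÷3=2=b.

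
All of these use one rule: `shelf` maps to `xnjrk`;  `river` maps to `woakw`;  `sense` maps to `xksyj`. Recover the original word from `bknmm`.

A repeating key of period 2 is used — shifts +5, +6 over and over.
Undoing it on bknmm: b−5=w, k−6=e, n−5=i, m−6=g, m−5=h.

weigh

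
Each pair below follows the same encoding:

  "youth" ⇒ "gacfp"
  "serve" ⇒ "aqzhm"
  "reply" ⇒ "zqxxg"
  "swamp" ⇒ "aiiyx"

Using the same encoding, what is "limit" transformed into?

A repeating key of period 2 is used — shifts +8, +12 over and over.
On limit: l+8=t, i+12=u, m+8=u, i+12=u, t+8=b.

tuuub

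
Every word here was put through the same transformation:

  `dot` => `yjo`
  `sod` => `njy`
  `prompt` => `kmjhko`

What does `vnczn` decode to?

Compare letters: d→y is +21, o→j is +21, t→o is +21 — a constant shift. This is a Caesar cipher with shift 21.
Undoing it on vnczn: v−21=a, n−21=s, c−21=h, z−21=e, n−21=s.

ashes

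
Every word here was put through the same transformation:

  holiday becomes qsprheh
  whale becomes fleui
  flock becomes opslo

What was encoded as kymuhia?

Shifts by position in holiday: pos 0: h→q (+9), pos 1: o→s (+4), pos 2: l→p (+4), pos 3: i→r (+9), pos 4: d→h (+4), pos 5: a→e (+4) — repeating every 3. It's a Vigenère-style cipher with numeric key [9,4,4]: position i shifts by key[i mod 3].
Decoding kymuhia: k−9=b, y−4=u, m−4=i, u−9=l, h−4=d, i−4=e, a−9=r.

builder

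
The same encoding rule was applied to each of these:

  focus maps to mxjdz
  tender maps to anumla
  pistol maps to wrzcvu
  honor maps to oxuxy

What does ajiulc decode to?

Shifts by position in focus: pos 0: f→m (+7), pos 1: o→x (+9), pos 2: c→j (+7), pos 3: u→d (+9) — repeating every 2. It's a Vigenère-style cipher with numeric key [7,9]: position i shifts by key[i mod 2].
Undoing it on ajiulc: a−7=t, j−9=a, i−7=b, u−9=l, l−7=e, c−9=t.

tablet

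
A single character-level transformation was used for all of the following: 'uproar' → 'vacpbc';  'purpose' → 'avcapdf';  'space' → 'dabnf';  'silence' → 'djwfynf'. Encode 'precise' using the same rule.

Two shifts are in play — +1 for a/e/i/o/u, +11 for every other letter.
For precise: p(cons)+11=a, r(cons)+11=c, e(vowel)+1=f, c(cons)+11=n, i(vowel)+1=j, s(cons)+11=d, e(vowel)+1=f.

acfnjdf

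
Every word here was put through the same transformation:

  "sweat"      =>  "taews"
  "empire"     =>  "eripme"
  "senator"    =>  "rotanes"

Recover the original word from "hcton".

The word is simply reversed.
Decoding hcton: then reverse → notch.

notch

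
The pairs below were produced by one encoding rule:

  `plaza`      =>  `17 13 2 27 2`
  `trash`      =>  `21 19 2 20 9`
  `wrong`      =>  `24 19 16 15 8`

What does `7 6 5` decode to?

p is letter #16 and maps to 17: an offset of 1. The number is (letter's place in the alphabet, a=1) + 1.
Reversing it on 7 6 5: 7→(7−1)÷1=6=f, 6→(6−1)÷1=5=e, 5→(5−1)÷1=4=d.

fed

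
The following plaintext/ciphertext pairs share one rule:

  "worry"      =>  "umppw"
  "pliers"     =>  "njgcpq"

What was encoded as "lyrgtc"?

native

Every letter moves 24 places later in the alphabet, wrapping around z→a.
Reversing it on lyrgtc: l−24=n, y−24=a, r−24=t, g−24=i, t−24=v, c−24=e.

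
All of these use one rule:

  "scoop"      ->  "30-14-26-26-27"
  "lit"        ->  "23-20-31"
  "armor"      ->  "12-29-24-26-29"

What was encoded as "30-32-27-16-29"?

super

s is letter #19 and maps to 30: an offset of 11. The number is (letter's place in the alphabet, a=1) + 11.
Reversing it on 30-32-27-16-29: 30→(30−11)÷1=19=s, 32→(32−11)÷1=21=u, 27→(27−11)÷1=16=p, 16→(16−11)÷1=5=e, 29→(29−11)÷1=18=r.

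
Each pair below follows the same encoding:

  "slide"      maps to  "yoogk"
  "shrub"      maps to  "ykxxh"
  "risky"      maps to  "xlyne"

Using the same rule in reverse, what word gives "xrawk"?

route

It's a Vigenère-style cipher with numeric key [6,3]: position i shifts by key[i mod 2].
Decoding xrawk: x−6=r, r−3=o, a−6=u, w−3=t, k−6=e.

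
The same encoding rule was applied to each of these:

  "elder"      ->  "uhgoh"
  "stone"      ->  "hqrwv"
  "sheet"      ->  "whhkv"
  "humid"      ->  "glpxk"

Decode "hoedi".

The output letters match the input read backwards, each shifted +3: elder reversed is redle. Two steps: reverse the string, then apply a Caesar shift of +3.
Undoing it on hoedi: shift back: h−3=e, o−3=l, e−3=b, d−3=a, i−3=f → elbaf; then reverse → fable.

fable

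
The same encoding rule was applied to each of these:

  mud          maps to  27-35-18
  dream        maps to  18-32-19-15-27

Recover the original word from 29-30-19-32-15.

m is letter #13 and maps to 27: an offset of 14. Each letter is replaced by its alphabet position (a=1..z=26) + 14.
Undoing it on 29-30-19-32-15: 29→(29−14)÷1=15=o, 30→(30−14)÷1=16=p, 19→(19−14)÷1=5=e, 32→(32−14)÷1=18=r, 15→(15−14)÷1=1=a.

opera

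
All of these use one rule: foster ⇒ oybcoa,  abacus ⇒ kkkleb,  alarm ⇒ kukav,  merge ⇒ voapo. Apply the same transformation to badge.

The shift depends on letter class: consonant f→o is +9, but vowel o→y is +10. Vowels shift forward by 10 and consonants shift forward by 9.
On badge: b(cons)+9=k, a(vowel)+10=k, d(cons)+9=m, g(cons)+9=p, e(vowel)+10=o.

kkmpo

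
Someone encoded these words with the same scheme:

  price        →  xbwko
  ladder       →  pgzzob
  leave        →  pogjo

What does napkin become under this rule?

tgxawt

p(15)→x(23) and r(17)→b(1) fit y≡15x+6 (mod 26); the inverse of 15 mod 26 is 7. Each letter's alphabet position (a=0..z=25) is mapped through 15·x+6 mod 26 — an affine cipher.
Applying it to napkin: n(13)→15·13+6≡19=t; a(0)→15·0+6≡6=g; p(15)→15·15+6≡23=x; k(10)→15·10+6≡0=a; i(8)→15·8+6≡22=w; n(13)→15·13+6≡19=t (all mod 26).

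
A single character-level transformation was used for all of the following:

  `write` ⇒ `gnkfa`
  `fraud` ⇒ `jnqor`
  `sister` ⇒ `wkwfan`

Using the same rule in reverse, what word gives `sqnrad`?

w(22)→g(6) and r(17)→n(13) fit y≡9x+16 (mod 26); the inverse of 9 mod 26 is 3. Each letter's alphabet position (a=0..z=25) is mapped through 9·x+16 mod 26 — an affine cipher.
Decoding sqnrad: s(18)→3·(18−16)≡6=g; q(16)→3·(16−16)≡0=a; n(13)→3·(13−16)≡17=r; r(17)→3·(17−16)≡3=d; a(0)→3·(0−16)≡4=e; d(3)→3·(3−16)≡13=n (all mod 26).

garden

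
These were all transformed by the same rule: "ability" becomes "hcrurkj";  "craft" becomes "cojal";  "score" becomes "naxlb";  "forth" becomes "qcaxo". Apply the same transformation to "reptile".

nurcyna

The output letters match the input read backwards, each shifted +9: ability reversed is ytiliba. The word is reversed, then every letter is shifted forward by 9.
For reptile: reverse → elitper; then shift: e+9=n, l+9=u, i+9=r, t+9=c, p+9=y, e+9=n, r+9=a.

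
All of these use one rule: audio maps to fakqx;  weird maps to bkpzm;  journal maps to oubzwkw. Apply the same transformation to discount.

The shift increases by 1 at each position, starting from +5: 5, 6, 7, ….
On discount: d+5=i, i+6=o, s+7=z, c+8=k, o+9=x, u+10=e, n+11=y, t+12=f.

iozkxeyf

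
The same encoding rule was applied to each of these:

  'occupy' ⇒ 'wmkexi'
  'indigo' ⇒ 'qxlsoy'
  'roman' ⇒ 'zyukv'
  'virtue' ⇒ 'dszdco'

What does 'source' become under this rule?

Shifts by position in occupy: pos 0: o→w (+8), pos 1: c→m (+10), pos 2: c→k (+8), pos 3: u→e (+10) — repeating every 2. It's a Vigenère-style cipher with numeric key [8,10]: position i shifts by key[i mod 2].
Applying it to source: s+8=a, o+10=y, u+8=c, r+10=b, c+8=k, e+10=o.

aycbko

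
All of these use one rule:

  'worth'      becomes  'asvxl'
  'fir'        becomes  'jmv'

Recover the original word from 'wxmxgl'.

Compare letters: w→a is +4, o→s is +4, r→v is +4 — a constant shift. It's a constant shift of +4 (ROT4).
Undoing it on wxmxgl: w−4=s, x−4=t, m−4=i, x−4=t, g−4=c, l−4=h.

stitch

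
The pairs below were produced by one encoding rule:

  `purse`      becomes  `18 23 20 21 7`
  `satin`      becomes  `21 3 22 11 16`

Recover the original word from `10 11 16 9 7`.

hinge

p is letter #16 and maps to 18: an offset of 2. The number is (letter's place in the alphabet, a=1) + 2.
Reversing it on 10 11 16 9 7: 10→(10−2)÷1=8=h, 11→(11−2)÷1=9=i, 16→(16−2)÷1=14=n, 9→(9−2)÷1=7=g, 7→(7−2)÷1=5=e.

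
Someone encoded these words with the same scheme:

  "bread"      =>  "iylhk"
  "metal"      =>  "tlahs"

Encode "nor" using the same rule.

uvy

It's a constant shift of +7 (ROT7).
On nor: n+7=u, o+7=v, r+7=y.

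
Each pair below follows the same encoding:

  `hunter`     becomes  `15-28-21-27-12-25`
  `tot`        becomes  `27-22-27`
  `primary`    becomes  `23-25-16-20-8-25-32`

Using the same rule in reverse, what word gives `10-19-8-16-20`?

claim

The number is (letter's place in the alphabet, a=1) + 7.
Undoing it on 10-19-8-16-20: 10→(10−7)÷1=3=c, 19→(19−7)÷1=12=l, 8→(8−7)÷1=1=a, 16→(16−7)÷1=9=i, 20→(20−7)÷1=13=m.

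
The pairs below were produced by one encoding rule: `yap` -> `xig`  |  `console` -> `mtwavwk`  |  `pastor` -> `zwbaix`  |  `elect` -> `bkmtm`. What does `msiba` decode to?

The output letters match the input read backwards, each shifted +8: yap reversed is pay. The word is reversed, then every letter is shifted forward by 8.
Undoing it on msiba: shift back: m−8=e, s−8=k, i−8=a, b−8=t, a−8=s → ekats; then reverse → stake.

stake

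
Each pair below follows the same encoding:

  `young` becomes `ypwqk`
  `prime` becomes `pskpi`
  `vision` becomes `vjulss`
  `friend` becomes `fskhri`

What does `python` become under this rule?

In young: y→y is +0, o→p is +1, u→w is +2, n→q is +3 — the shift increases by 1 each position. Letter i (0-indexed) is shifted by i+0, so successive shifts are 0, 1, 2, ….
On python: p+0=p, y+1=z, t+2=v, h+3=k, o+4=s, n+5=s.

pzvkss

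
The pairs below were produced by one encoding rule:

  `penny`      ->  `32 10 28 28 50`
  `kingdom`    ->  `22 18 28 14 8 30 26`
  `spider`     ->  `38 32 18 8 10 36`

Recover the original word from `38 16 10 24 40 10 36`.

shelter

The formula is n = 2×(alphabet index, a=1).
Undoing it on 38 16 10 24 40 10 36: 38→(38−0)÷2=19=s, 16→(16−0)÷2=8=h, 10→(10−0)÷2=5=e, 24→(24−0)÷2=12=l, 40→(40−0)÷2=20=t, 10→(10−0)÷2=5=e, 36→(36−0)÷2=18=r.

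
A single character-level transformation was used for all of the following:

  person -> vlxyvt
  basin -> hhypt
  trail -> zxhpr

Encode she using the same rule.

ynl

The shift depends on letter class: consonant p→v is +6, but vowel e→l is +7. Vowels shift forward by 7 and consonants shift forward by 6.
On she: s(cons)+6=y, h(cons)+6=n, e(vowel)+7=l.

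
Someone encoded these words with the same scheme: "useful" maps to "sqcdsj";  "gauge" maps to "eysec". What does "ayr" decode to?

Compare letters: u→s is +24, s→q is +24, e→c is +24 — a constant shift. Each letter is shifted forward by 24 in the alphabet (a Caesar shift of +24).
Undoing it on ayr: a−24=c, y−24=a, r−24=t.

cat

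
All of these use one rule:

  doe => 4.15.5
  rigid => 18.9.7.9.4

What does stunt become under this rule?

d is letter #4 and maps to 4: an offset of 0. Each letter is replaced by its alphabet position (a=1, b=2, …, z=26).
For stunt: s=19→19, t=20→20, u=21→21, n=14→14, t=20→20.

19.20.21.14.20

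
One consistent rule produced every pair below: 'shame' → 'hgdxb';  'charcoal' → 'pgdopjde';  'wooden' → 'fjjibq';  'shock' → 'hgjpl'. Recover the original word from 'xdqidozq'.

mandarin

s(18)→h(7) and h(7)→g(6) fit y≡19x+3 (mod 26); the inverse of 19 mod 26 is 11. Treating letters as 0–25, the rule is x ↦ 19x + 3 (mod 26).
Reversing it on xdqidozq: x(23)→11·(23−3)≡12=m; d(3)→11·(3−3)≡0=a; q(16)→11·(16−3)≡13=n; i(8)→11·(8−3)≡3=d; d(3)→11·(3−3)≡0=a; o(14)→11·(14−3)≡17=r; z(25)→11·(25−3)≡8=i; q(16)→11·(16−3)≡13=n (all mod 26).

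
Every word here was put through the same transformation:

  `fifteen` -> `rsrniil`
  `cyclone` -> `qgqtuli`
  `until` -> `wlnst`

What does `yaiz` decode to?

f(5)→r(17) and i(8)→s(18) fit y≡9x+24 (mod 26); the inverse of 9 mod 26 is 3. Treating letters as 0–25, the rule is x ↦ 9x + 24 (mod 26).
Reversing it on yaiz: y(24)→3·(24−24)≡0=a; a(0)→3·(0−24)≡6=g; i(8)→3·(8−24)≡4=e; z(25)→3·(25−24)≡3=d (all mod 26).

aged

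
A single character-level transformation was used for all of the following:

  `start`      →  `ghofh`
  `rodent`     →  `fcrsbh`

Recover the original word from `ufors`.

Compare letters: s→g is +14, t→h is +14, a→o is +14 — a constant shift. Every letter moves 14 places later in the alphabet, wrapping around z→a.
Decoding ufors: u−14=g, f−14=r, o−14=a, r−14=d, s−14=e.

grade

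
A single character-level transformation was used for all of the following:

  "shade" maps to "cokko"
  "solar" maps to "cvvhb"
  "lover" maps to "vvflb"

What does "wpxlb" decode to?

Shifts by position in shade: pos 0: s→c (+10), pos 1: h→o (+7), pos 2: a→k (+10), pos 3: d→k (+7) — repeating every 2. It's a Vigenère-style cipher with numeric key [10,7]: position i shifts by key[i mod 2].
Decoding wpxlb: w−10=m, p−7=i, x−10=n, l−7=e, b−10=r.

miner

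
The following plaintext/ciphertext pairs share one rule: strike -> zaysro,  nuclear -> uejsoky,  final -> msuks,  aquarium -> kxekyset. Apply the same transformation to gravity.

The shift depends on letter class: consonant s→z is +7, but vowel i→s is +10. Two shifts are in play — +10 for a/e/i/o/u, +7 for every other letter.
For gravity: g(cons)+7=n, r(cons)+7=y, a(vowel)+10=k, v(cons)+7=c, i(vowel)+10=s, t(cons)+7=a, y(cons)+7=f.

nykcsaf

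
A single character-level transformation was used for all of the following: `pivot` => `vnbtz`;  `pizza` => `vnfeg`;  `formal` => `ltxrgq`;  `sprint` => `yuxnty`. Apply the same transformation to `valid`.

bfrnj

Shifts by position in pivot: pos 0: p→v (+6), pos 1: i→n (+5), pos 2: v→b (+6), pos 3: o→t (+5) — repeating every 2. It's a Vigenère-style cipher with numeric key [6,5]: position i shifts by key[i mod 2].
On valid: v+6=b, a+5=f, l+6=r, i+5=n, d+6=j.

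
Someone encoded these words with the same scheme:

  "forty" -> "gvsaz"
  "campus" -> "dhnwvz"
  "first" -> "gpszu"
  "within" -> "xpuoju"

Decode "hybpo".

A repeating key of period 2 is used — shifts +1, +7 over and over.
Undoing it on hybpo: h−1=g, y−7=r, b−1=a, p−7=i, o−1=n.

grain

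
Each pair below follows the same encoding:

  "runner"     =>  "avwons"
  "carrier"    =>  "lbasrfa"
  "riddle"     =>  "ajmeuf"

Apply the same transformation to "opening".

Shifts by position in runner: pos 0: r→a (+9), pos 1: u→v (+1), pos 2: n→w (+9), pos 3: n→o (+1) — repeating every 2. The shifts repeat in a cycle of length 2: positions 0,1,… shift by +9, +1, then the pattern repeats.
Applying it to opening: o+9=x, p+1=q, e+9=n, n+1=o, i+9=r, n+1=o, g+9=p.

xqnorop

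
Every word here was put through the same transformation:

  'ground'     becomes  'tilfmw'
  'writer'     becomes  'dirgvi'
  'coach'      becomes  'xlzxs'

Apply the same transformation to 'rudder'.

Each pair mirrors across the alphabet (g↔t, r↔i, o↔l): positions sum to 25. This is the alphabet-reversal cipher (Atbash): a becomes z, b becomes y, etc.
Applying it to rudder: r↔i, u↔f, d↔w, d↔w, e↔v, r↔i.

ifwwvi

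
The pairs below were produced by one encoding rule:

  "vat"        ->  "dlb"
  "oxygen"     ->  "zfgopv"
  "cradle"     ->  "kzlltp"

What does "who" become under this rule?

epz

Vowels shift forward by 11 and consonants shift forward by 8.
For who: w(cons)+8=e, h(cons)+8=p, o(vowel)+11=z.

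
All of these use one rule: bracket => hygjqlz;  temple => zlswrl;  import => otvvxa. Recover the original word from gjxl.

acre

Shifts by position in bracket: pos 0: b→h (+6), pos 1: r→y (+7), pos 2: a→g (+6), pos 3: c→j (+7) — repeating every 2. A repeating key of period 2 is used — shifts +6, +7 over and over.
Undoing it on gjxl: g−6=a, j−7=c, x−6=r, l−7=e.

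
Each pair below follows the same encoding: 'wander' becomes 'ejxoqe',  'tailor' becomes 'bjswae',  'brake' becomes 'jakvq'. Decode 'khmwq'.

cycle

In wander: w→e is +8, a→j is +9, n→x is +10, d→o is +11 — the shift increases by 1 each position. The shift increases by 1 at each position, starting from +8: 8, 9, 10, ….
Undoing it on khmwq: k−8=c, h−9=y, m−10=c, w−11=l, q−12=e.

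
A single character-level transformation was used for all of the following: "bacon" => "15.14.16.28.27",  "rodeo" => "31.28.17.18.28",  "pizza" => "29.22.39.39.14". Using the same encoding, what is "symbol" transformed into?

32.38.26.15.28.25

Each letter is replaced by its alphabet position (a=1..z=26) + 13.
For symbol: s=19→32, y=25→38, m=13→26, b=2→15, o=15→28, l=12→25.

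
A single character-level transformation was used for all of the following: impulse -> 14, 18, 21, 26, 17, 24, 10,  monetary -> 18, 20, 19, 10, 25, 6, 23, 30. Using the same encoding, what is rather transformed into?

i is letter #9 and maps to 14: an offset of 5. Letters become their 1-based position plus 5 (so a→6, b→7, …).
Applying it to rather: r=18→23, a=1→6, t=20→25, h=8→13, e=5→10, r=18→23.

23, 6, 25, 13, 10, 23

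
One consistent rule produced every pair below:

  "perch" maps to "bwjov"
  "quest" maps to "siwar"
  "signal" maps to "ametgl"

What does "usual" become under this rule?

p(15)→b(1) and e(4)→w(22) fit y≡17x+6 (mod 26); the inverse of 17 mod 26 is 23. Each letter's alphabet position (a=0..z=25) is mapped through 17·x+6 mod 26 — an affine cipher.
On usual: u(20)→17·20+6≡8=i; s(18)→17·18+6≡0=a; u(20)→17·20+6≡8=i; a(0)→17·0+6≡6=g; l(11)→17·11+6≡11=l (all mod 26).

iaigl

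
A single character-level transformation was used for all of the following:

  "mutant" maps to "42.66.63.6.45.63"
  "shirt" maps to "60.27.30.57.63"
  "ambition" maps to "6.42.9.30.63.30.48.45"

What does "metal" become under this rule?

With a=1..z=26, the number is 3·pos + 3.
Applying it to metal: m=13→42, e=5→18, t=20→63, a=1→6, l=12→39.

42.18.63.6.39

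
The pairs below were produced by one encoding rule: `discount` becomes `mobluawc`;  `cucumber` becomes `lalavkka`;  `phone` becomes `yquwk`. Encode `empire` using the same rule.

The shift depends on letter class: consonant d→m is +9, but vowel i→o is +6. The rule splits by letter class: vowels +6, consonants +9.
On empire: e(vowel)+6=k, m(cons)+9=v, p(cons)+9=y, i(vowel)+6=o, r(cons)+9=a, e(vowel)+6=k.

kvyoak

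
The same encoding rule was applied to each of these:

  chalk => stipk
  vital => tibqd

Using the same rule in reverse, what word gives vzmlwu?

modern

The output letters match the input read backwards, each shifted +8: chalk reversed is klahc. The word is reversed, then every letter is shifted forward by 8.
Reversing it on vzmlwu: shift back: v−8=n, z−8=r, m−8=e, l−8=d, w−8=o, u−8=m → nredom; then reverse → modern.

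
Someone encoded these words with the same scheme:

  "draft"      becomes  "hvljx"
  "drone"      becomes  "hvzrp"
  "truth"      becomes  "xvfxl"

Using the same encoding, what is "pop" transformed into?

tzt

The shift depends on letter class: consonant d→h is +4, but vowel a→l is +11. The rule splits by letter class: vowels +11, consonants +4.
On pop: p(cons)+4=t, o(vowel)+11=z, p(cons)+4=t.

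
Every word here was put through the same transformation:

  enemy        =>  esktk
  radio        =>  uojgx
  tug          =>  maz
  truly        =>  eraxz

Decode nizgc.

The output letters match the input read backwards, each shifted +6: enemy reversed is ymene. Read the word backwards and shift each letter +6.
Reversing it on nizgc: shift back: n−6=h, i−6=c, z−6=t, g−6=a, c−6=w → hctaw; then reverse → watch.

watch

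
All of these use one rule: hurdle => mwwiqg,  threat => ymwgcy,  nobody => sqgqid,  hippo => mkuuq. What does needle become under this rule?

The shift depends on letter class: consonant h→m is +5, but vowel u→w is +2. Vowels shift forward by 2 and consonants shift forward by 5.
For needle: n(cons)+5=s, e(vowel)+2=g, e(vowel)+2=g, d(cons)+5=i, l(cons)+5=q, e(vowel)+2=g.

sggiqg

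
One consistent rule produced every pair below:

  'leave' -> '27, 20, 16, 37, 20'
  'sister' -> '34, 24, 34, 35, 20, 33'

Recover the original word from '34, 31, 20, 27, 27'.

spell

Each letter is replaced by its alphabet position (a=1..z=26) + 15.
Decoding 34, 31, 20, 27, 27: 34→(34−15)÷1=19=s, 31→(31−15)÷1=16=p, 20→(20−15)÷1=5=e, 27→(27−15)÷1=12=l, 27→(27−15)÷1=12=l.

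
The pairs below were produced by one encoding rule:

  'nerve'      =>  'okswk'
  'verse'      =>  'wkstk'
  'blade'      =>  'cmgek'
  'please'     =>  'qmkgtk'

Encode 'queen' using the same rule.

Two shifts are in play — +6 for a/e/i/o/u, +1 for every other letter.
For queen: q(cons)+1=r, u(vowel)+6=a, e(vowel)+6=k, e(vowel)+6=k, n(cons)+1=o.

rakko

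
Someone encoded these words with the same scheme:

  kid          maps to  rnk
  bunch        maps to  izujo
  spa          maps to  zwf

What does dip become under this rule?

knw

The shift depends on letter class: consonant k→r is +7, but vowel i→n is +5. Two shifts are in play — +5 for a/e/i/o/u, +7 for every other letter.
On dip: d(cons)+7=k, i(vowel)+5=n, p(cons)+7=w.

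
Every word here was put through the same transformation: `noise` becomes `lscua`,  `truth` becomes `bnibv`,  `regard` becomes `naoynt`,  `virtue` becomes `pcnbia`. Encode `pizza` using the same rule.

zcrry

Each letter's alphabet position (a=0..z=25) is mapped through 7·x+24 mod 26 — an affine cipher.
On pizza: p(15)→7·15+24≡25=z; i(8)→7·8+24≡2=c; z(25)→7·25+24≡17=r; z(25)→7·25+24≡17=r; a(0)→7·0+24≡24=y (all mod 26).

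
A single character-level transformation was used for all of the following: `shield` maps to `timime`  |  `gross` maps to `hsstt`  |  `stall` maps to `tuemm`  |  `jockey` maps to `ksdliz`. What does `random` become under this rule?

seoesn

The shift depends on letter class: consonant s→t is +1, but vowel i→m is +4. Vowels shift forward by 4 and consonants shift forward by 1.
Applying it to random: r(cons)+1=s, a(vowel)+4=e, n(cons)+1=o, d(cons)+1=e, o(vowel)+4=s, m(cons)+1=n.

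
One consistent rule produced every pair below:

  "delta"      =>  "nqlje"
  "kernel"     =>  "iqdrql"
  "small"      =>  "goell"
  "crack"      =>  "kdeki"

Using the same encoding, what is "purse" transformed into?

xmdgq

Treating letters as 0–25, the rule is x ↦ 3x + 4 (mod 26).
On purse: p(15)→3·15+4≡23=x; u(20)→3·20+4≡12=m; r(17)→3·17+4≡3=d; s(18)→3·18+4≡6=g; e(4)→3·4+4≡16=q (all mod 26).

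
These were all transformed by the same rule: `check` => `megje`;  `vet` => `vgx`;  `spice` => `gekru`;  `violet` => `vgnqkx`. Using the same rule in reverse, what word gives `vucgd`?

beast

The output letters match the input read backwards, each shifted +2: check reversed is kcehc. Read the word backwards and shift each letter +2.
Reversing it on vucgd: shift back: v−2=t, u−2=s, c−2=a, g−2=e, d−2=b → tsaeb; then reverse → beast.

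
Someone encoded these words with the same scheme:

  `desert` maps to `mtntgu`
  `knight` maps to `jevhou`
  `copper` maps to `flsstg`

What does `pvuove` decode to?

d(3)→m(12) and e(4)→t(19) fit y≡7x+17 (mod 26); the inverse of 7 mod 26 is 15. Treating letters as 0–25, the rule is x ↦ 7x + 17 (mod 26).
Decoding pvuove: p(15)→15·(15−17)≡22=w; v(21)→15·(21−17)≡8=i; u(20)→15·(20−17)≡19=t; o(14)→15·(14−17)≡7=h; v(21)→15·(21−17)≡8=i; e(4)→15·(4−17)≡13=n (all mod 26).

within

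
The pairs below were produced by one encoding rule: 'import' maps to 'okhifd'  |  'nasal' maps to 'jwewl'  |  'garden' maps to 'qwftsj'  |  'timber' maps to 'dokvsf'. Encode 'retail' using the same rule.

fsdwol

i(8)→o(14) and m(12)→k(10) fit y≡25x+22 (mod 26); the inverse of 25 mod 26 is 25. Each letter's alphabet position (a=0..z=25) is mapped through 25·x+22 mod 26 — an affine cipher.
Applying it to retail: r(17)→25·17+22≡5=f; e(4)→25·4+22≡18=s; t(19)→25·19+22≡3=d; a(0)→25·0+22≡22=w; i(8)→25·8+22≡14=o; l(11)→25·11+22≡11=l (all mod 26).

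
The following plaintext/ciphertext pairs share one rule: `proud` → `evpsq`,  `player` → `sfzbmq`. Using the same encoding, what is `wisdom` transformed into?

npetjx

The output letters match the input read backwards, each shifted +1: proud reversed is duorp. Read the word backwards and shift each letter +1.
For wisdom: reverse → modsiw; then shift: m+1=n, o+1=p, d+1=e, s+1=t, i+1=j, w+1=x.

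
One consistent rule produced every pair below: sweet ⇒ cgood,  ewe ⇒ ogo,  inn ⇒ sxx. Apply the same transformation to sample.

ckwzvo

This is a Caesar cipher with shift 10.
For sample: s+10=c, a+10=k, m+10=w, p+10=z, l+10=v, e+10=o.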